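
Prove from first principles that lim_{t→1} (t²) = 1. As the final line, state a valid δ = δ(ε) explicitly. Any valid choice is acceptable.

δ = min(1, ε/3)

Let ε > 0. We seek δ > 0 with 0 < |t − 1| < δ ⇒ |t² − 1| < ε.
Factor: t² − 1 = (t − 1)(t + 1), so |t² − 1| = |t − 1|·|t + 1|.
Impose δ ≤ 1 so that |t| < 2; then |t + 1| ≤ 3.
Hence |t² − 1| ≤ 3|t − 1|, which is < ε once |t − 1| < ε/3.
Take δ = min(1, ε/3). If 0 < |t − 1| < δ then both bounds hold and |t² − 1| ≤ 3|t − 1| < 3·(ε/3) = ε.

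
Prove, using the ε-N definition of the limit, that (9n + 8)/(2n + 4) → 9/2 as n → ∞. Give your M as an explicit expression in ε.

M = 5/ε

Let ε > 0 be given. For n ≥ 1, |(9n + 8)/(2n + 4) − (9/2)| = |-20|/(2(2n + 4)) = 20/(2(2n + 4)).
Since 2n + 4 ≥ 2n for n ≥ 1, this is ≤ 20/(2·2n) = 5/n.
So |(9n + 8)/(2n + 4) − (9/2)| < ε whenever n > 5/ε.
Take M = 5/ε. If n > M then |(9n + 8)/(2n + 4) − (9/2)| ≤ 5/n < ε.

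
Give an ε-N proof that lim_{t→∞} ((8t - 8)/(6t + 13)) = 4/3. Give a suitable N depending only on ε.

Suppose ε > 0. We seek N > 0 such that t > N implies |(8t - 8)/(6t + 13) − (4/3)| < ε.
(8t - 8)/(6t + 13) − (4/3) = (6(8t - 8) − 8(6t + 13)) / (6(6t + 13)) = -152/(6(6t + 13)).
For t > 0 we have 6t + 13 > 6t, so |(8t - 8)/(6t + 13) − (4/3)| = 152/(6(6t + 13)) < 152/(6·6t) = (38/9)/t.
Thus |(8t - 8)/(6t + 13) − (4/3)| < ε whenever t > (38/9)/ε.
Take N = (38/9)/ε. If t > N then |(8t - 8)/(6t + 13) − (4/3)| < (38/9)/t < ε.

N = (38/9)/ε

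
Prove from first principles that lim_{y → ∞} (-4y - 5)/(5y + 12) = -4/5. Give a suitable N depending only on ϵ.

Let ϵ > 0 be given. We seek N > 0 such that y > N implies |(-4y - 5)/(5y + 12) + 4/5| < ϵ.
(-4y - 5)/(5y + 12) + 4/5 = (5(-4y - 5) − (-4)(5y + 12)) / (5(5y + 12)) = 23/(5(5y + 12)).
For y > 0 we have 5y + 12 > 5y, so |(-4y - 5)/(5y + 12) + 4/5| = 23/(5(5y + 12)) < 23/(5·5y) = (23/25)/y.
Thus |(-4y - 5)/(5y + 12) + 4/5| < ϵ whenever y > (23/25)/ϵ.
Take N = (23/25)/ϵ. If y > N then |(-4y - 5)/(5y + 12) + 4/5| < (23/25)/y < ϵ.

N = (23/25)/ϵ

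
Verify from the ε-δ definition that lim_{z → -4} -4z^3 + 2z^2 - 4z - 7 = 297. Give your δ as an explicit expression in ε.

Fix ε > 0. We want δ > 0 such that 0 < |z + 4| < δ implies |(-4z^3 + 2z^2 - 4z - 7) − 297| < ε.
(-4z^3 + 2z^2 - 4z - 7) − 297 = -4z^3 + 2z^2 - 4z - 304 = (z + 4)(-4z^2 + 18z - 76).
So |(-4z^3 + 2z^2 - 4z - 7) − 297| = |z + 4|·|-4z^2 + 18z - 76|.
Assume first that |z + 4| < 2, so |z| < 6. Then |-4z^2 + 18z - 76| ≤ 4·6^2 + 18·6 + 76 = 328.
Hence |(-4z^3 + 2z^2 - 4z - 7) − 297| ≤ 328|z + 4| < ε provided |z + 4| < ε/328.
Choosing δ = min(2, ε/328) ensures both conditions, hence |(-4z^3 + 2z^2 - 4z - 7) − 297| < ε.

δ = min(2, ε/328)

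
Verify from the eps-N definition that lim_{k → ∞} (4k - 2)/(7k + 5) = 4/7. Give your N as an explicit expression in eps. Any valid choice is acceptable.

Let eps > 0. For k ≥ 1, |(4k - 2)/(7k + 5) − (4/7)| = |-34|/(7(7k + 5)) = 34/(7(7k + 5)).
Since 7k + 5 ≥ 7k for k ≥ 1, this is ≤ 34/(7·7k) = (34/49)/k.
So |(4k - 2)/(7k + 5) − (4/7)| < eps whenever k > (34/49)/eps.
Take N = (34/49)/eps. If k > N then |(4k - 2)/(7k + 5) − (4/7)| ≤ (34/49)/k < eps.

N = (34/49)/eps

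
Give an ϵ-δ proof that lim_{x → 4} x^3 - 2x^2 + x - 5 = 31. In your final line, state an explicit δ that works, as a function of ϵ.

δ = min(1, ϵ/44)

Suppose ϵ > 0. We want δ > 0 such that 0 < |x − 4| < δ implies |(x^3 - 2x^2 + x - 5) − 31| < ϵ.
(x^3 - 2x^2 + x - 5) − 31 = x^3 - 2x^2 + x - 36 = (x − 4)(x^2 + 2x + 9).
So |(x^3 - 2x^2 + x - 5) − 31| = |x − 4|·|x^2 + 2x + 9|.
Assume first that |x − 4| < 1, so |x| < 5. Then |x^2 + 2x + 9| ≤ 5^2 + 2·5 + 9 = 44.
Hence |(x^3 - 2x^2 + x - 5) − 31| ≤ 44|x − 4| < ϵ provided |x − 4| < ϵ/44.
Take δ = min(1, ϵ/44). Then 0 < |x − 4| < δ gives both |x − 4| < 1 and |x − 4| < ϵ/44, so |(x^3 - 2x^2 + x - 5) − 31| < ϵ.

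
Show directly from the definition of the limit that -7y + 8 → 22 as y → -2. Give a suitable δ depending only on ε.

δ = ε/7

Let ε > 0 be given. We need δ > 0 so that 0 < |y + 2| < δ implies |(-7y + 8) − 22| < ε.
Since (-7y + 8) − 22 = -7(y + 2), we have |(-7y + 8) − 22| = 7|y + 2|.
So 7|y + 2| < ε exactly when |y + 2| < ε/7.
Choosing δ = ε/7 gives |(-7y + 8) − 22| = 7|y + 2| < ε whenever |y + 2| < δ.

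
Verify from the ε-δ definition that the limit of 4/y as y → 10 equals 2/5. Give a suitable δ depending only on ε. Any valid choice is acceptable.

Fix ε > 0. We seek δ > 0 such that 0 < |y − 10| < δ implies |4/y − (2/5)| < ε.
|4/y − (2/5)| = 4·|10 − y|/(10·|y|) = 4|y − 10|/(10|y|).
Require δ ≤ 5 so that |y| > 10 − 5 = 5, hence 10|y| > 50.
Then |4/y − (2/5)| < 4|y − 10|/50, which is < ε when |y − 10| < (25/2)ε.
Take δ = min(5, (25/2)ε). Then 0 < |y − 10| < δ gives both |y − 10| < 5 and |y − 10| < (25/2)ε, so |4/y − (2/5)| < ε.

δ = min(5, (25/2)ε)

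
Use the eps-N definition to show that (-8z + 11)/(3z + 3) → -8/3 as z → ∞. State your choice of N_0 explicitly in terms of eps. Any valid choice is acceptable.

Let eps > 0 be given. We seek N_0 > 0 such that z > N_0 implies |(-8z + 11)/(3z + 3) + 8/3| < eps.
(-8z + 11)/(3z + 3) + 8/3 = (3(-8z + 11) − (-8)(3z + 3)) / (3(3z + 3)) = 57/(3(3z + 3)).
For z > 0 we have 3z + 3 > 3z, so |(-8z + 11)/(3z + 3) + 8/3| = 57/(3(3z + 3)) < 57/(3·3z) = (19/3)/z.
Thus |(-8z + 11)/(3z + 3) + 8/3| < eps whenever z > (19/3)/eps.
Take N_0 = (19/3)/eps. If z > N_0 then |(-8z + 11)/(3z + 3) + 8/3| < (19/3)/z < eps.

N_0 = (19/3)/eps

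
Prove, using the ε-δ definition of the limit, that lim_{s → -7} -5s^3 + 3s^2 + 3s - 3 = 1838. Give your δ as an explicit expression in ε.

δ = min(2, ε/1010)

Fix ε > 0. We want δ > 0 such that 0 < |s + 7| < δ implies |(-5s^3 + 3s^2 + 3s - 3) − 1838| < ε.
(-5s^3 + 3s^2 + 3s - 3) − 1838 = -5s^3 + 3s^2 + 3s - 1841 = (s + 7)(-5s^2 + 38s - 263).
So |(-5s^3 + 3s^2 + 3s - 3) − 1838| = |s + 7|·|-5s^2 + 38s - 263|.
Require δ ≤ 2. Then |s + 7| < 2 gives |s| < 9, and by the triangle inequality |-5s^2 + 38s - 263| ≤ 5·9^2 + 38·9 + 263 = 1010.
Hence |(-5s^3 + 3s^2 + 3s - 3) − 1838| ≤ 1010|s + 7| < ε provided |s + 7| < ε/1010.
Take δ = min(2, ε/1010). Then 0 < |s + 7| < δ gives both |s + 7| < 2 and |s + 7| < ε/1010, so |(-5s^3 + 3s^2 + 3s - 3) − 1838| < ε.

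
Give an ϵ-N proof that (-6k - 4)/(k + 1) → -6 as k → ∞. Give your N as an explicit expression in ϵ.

Fix ϵ > 0. For k ≥ 1, |(-6k - 4)/(k + 1) + 6| = |2|/((k + 1)) = 2/((k + 1)).
Since k + 1 ≥ k for k ≥ 1, this is ≤ 2/(k) = 2/k.
So |(-6k - 4)/(k + 1) + 6| < ϵ whenever k > 2/ϵ.
Take N = 2/ϵ. If k > N then |(-6k - 4)/(k + 1) + 6| ≤ 2/k < ϵ.

N = 2/ϵ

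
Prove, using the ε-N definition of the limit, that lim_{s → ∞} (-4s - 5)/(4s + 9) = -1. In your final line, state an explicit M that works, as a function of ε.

Let ε > 0. We seek M > 0 such that s > M implies |(-4s - 5)/(4s + 9) + 1| < ε.
(-4s - 5)/(4s + 9) + 1 = (4(-4s - 5) − (-4)(4s + 9)) / (4(4s + 9)) = 16/(4(4s + 9)).
For s > 0 we have 4s + 9 > 4s, so |(-4s - 5)/(4s + 9) + 1| = 16/(4(4s + 9)) < 16/(4·4s) = 1/s.
Thus |(-4s - 5)/(4s + 9) + 1| < ε whenever s > 1/ε.
Take M = 1/ε. If s > M then |(-4s - 5)/(4s + 9) + 1| < 1/s < ε.

M = 1/ε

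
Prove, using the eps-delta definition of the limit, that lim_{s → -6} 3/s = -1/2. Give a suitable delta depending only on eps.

Let eps > 0. We seek delta > 0 such that 0 < |s + 6| < delta implies |3/s + 1/2| < eps.
|3/s + 1/2| = 3·|-6 − s|/(6·|s|) = 3|s + 6|/(6|s|).
Restrict delta ≤ 3. Then |s + 6| < 3 gives |s| > 3, so 6|s| > 18.
Then |3/s + 1/2| < 3|s + 6|/18, which is < eps when |s + 6| < 6eps.
Take delta = min(3, 6eps). Then 0 < |s + 6| < delta gives both |s + 6| < 3 and |s + 6| < 6eps, so |3/s + 1/2| < eps.

delta = min(3, 6eps)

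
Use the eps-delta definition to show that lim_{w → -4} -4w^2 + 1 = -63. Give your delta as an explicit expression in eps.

Fix eps > 0. We want delta > 0 such that 0 < |w + 4| < delta implies |(-4w^2 + 1) + 63| < eps.
(-4w^2 + 1) + 63 = -4w^2 + 64 = (w + 4)(-4w + 16).
So |(-4w^2 + 1) + 63| = |w + 4|·|-4w + 16|.
Assume first that |w + 4| < 2, so |w| < 6. Then |-4w + 16| ≤ 4·6 + 16 = 40.
Hence |(-4w^2 + 1) + 63| ≤ 40|w + 4| < eps provided |w + 4| < eps/40.
Take delta = min(2, eps/40). Then 0 < |w + 4| < delta gives both |w + 4| < 2 and |w + 4| < eps/40, so |(-4w^2 + 1) + 63| < eps.

delta = min(2, eps/40)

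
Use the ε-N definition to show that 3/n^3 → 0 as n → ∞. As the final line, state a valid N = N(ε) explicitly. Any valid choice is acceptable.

Fix ε > 0. For n ≥ 1, |3/n^3 − 0| = 3/n^3.
3/n^3 < ε ⇔ n^3 > 3/ε ⇔ n > (3/ε)^{1/3}.
Take N = (3/ε)^{1/3}. Then n > N implies 3/n^3 < ε.

N = (3/ε)^{1/3}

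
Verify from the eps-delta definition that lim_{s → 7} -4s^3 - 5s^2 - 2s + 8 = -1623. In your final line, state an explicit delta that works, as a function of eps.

Let eps > 0. We want delta > 0 such that 0 < |s − 7| < delta implies |(-4s^3 - 5s^2 - 2s + 8) + 1623| < eps.
(-4s^3 - 5s^2 - 2s + 8) + 1623 = -4s^3 - 5s^2 - 2s + 1631 = (s − 7)(-4s^2 - 33s - 233).
So |(-4s^3 - 5s^2 - 2s + 8) + 1623| = |s − 7|·|-4s^2 - 33s - 233|.
Assume first that |s − 7| < 1, so |s| < 8. Then |-4s^2 - 33s - 233| ≤ 4·8^2 + 33·8 + 233 = 753.
Hence |(-4s^3 - 5s^2 - 2s + 8) + 1623| ≤ 753|s − 7| < eps provided |s − 7| < eps/753.
Take delta = min(1, eps/753). Then 0 < |s − 7| < delta gives both |s − 7| < 1 and |s − 7| < eps/753, so |(-4s^3 - 5s^2 - 2s + 8) + 1623| < eps.

delta = min(1, eps/753)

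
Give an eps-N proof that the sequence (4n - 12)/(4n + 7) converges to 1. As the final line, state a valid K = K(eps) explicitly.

K = (19/4)/eps

Let eps > 0. For n ≥ 1, |(4n - 12)/(4n + 7) − 1| = |-76|/(4(4n + 7)) = 76/(4(4n + 7)).
Since 4n + 7 ≥ 4n for n ≥ 1, this is ≤ 76/(4·4n) = (19/4)/n.
So |(4n - 12)/(4n + 7) − 1| < eps whenever n > (19/4)/eps.
Take K = (19/4)/eps. If n > K then |(4n - 12)/(4n + 7) − 1| ≤ (19/4)/n < eps.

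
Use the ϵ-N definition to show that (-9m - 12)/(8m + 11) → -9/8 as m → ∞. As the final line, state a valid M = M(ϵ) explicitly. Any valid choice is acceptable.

M = (3/64)/ϵ

Fix ϵ > 0. For m ≥ 1, |(-9m - 12)/(8m + 11) + 9/8| = |3|/(8(8m + 11)) = 3/(8(8m + 11)).
Since 8m + 11 ≥ 8m for m ≥ 1, this is ≤ 3/(8·8m) = (3/64)/m.
So |(-9m - 12)/(8m + 11) + 9/8| < ϵ whenever m > (3/64)/ϵ.
Take M = (3/64)/ϵ. If m > M then |(-9m - 12)/(8m + 11) + 9/8| ≤ (3/64)/m < ϵ.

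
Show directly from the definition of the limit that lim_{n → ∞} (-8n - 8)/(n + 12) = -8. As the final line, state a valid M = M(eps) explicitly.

Let eps > 0 be given. For n ≥ 1, |(-8n - 8)/(n + 12) + 8| = |88|/((n + 12)) = 88/((n + 12)).
Since n + 12 ≥ n for n ≥ 1, this is ≤ 88/(n) = 88/n.
So |(-8n - 8)/(n + 12) + 8| < eps whenever n > 88/eps.
Take M = 88/eps. If n > M then |(-8n - 8)/(n + 12) + 8| ≤ 88/n < eps.

M = 88/eps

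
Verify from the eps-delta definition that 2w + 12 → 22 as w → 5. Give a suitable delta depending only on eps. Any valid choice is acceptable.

Let eps > 0. We need delta > 0 so that 0 < |w − 5| < delta implies |(2w + 12) − 22| < eps.
|(2w + 12) − 22| = |2w - 10| = 2|w − 5|.
Thus it suffices that |w − 5| < eps/2.
Take delta = eps/2. If 0 < |w − 5| < delta then |(2w + 12) − 22| = 2|w − 5| < 2·(eps/2) = eps.

delta = eps/2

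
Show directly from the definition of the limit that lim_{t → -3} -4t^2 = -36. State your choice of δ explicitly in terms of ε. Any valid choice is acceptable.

Suppose ε > 0. We want δ > 0 such that 0 < |t + 3| < δ implies |(-4t^2) + 36| < ε.
(-4t^2) + 36 = -4t^2 + 36 = (t + 3)(-4t + 12).
So |(-4t^2) + 36| = |t + 3|·|-4t + 12|.
Require δ ≤ 2. Then |t + 3| < 2 gives |t| < 5, and by the triangle inequality |-4t + 12| ≤ 4·5 + 12 = 32.
Hence |(-4t^2) + 36| ≤ 32|t + 3| < ε provided |t + 3| < ε/32.
Take δ = min(2, ε/32). Then 0 < |t + 3| < δ gives both |t + 3| < 2 and |t + 3| < ε/32, so |(-4t^2) + 36| < ε.

δ = min(2, ε/32)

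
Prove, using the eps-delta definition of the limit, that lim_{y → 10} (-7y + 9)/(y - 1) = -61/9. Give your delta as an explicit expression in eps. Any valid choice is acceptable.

delta = min(9/2, (81/4)eps)

Suppose eps > 0. We want delta > 0 with 0 < |y − 10| < delta ⇒ |(-7y + 9)/(y - 1) + 61/9| < eps.
Combining over a common denominator, (-7y + 9)/(y - 1) + 61/9 = [(-7y + 9)·9 − (-61)·(y - 1)] / [9·(y - 1)] = -2(y − 10) / (9(y - 1)).
So |(-7y + 9)/(y - 1) + 61/9| = 2|y − 10| / (9·|y − 1|).
Restrict delta ≤ 9/2. Then |y − 10| < 9/2 gives |y − 1| = |(y − 10) + 9| ≥ 9 − 9/2 = 9/2.
Hence |(-7y + 9)/(y - 1) + 61/9| < 2|y − 10|/(9·(9/2)) = (4/81)|y − 10|, which is < eps once |y − 10| < (81/4)eps.
Take delta = min(9/2, (81/4)eps). Then 0 < |y − 10| < delta forces both bounds, so |(-7y + 9)/(y - 1) + 61/9| < eps.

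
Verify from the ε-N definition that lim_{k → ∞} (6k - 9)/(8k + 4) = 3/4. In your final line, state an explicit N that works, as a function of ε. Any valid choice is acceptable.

N = (3/2)/ε

Suppose ε > 0. For k ≥ 1, |(6k - 9)/(8k + 4) − (3/4)| = |-96|/(8(8k + 4)) = 96/(8(8k + 4)).
Since 8k + 4 ≥ 8k for k ≥ 1, this is ≤ 96/(8·8k) = (3/2)/k.
So |(6k - 9)/(8k + 4) − (3/4)| < ε whenever k > (3/2)/ε.
Take N = (3/2)/ε. If k > N then |(6k - 9)/(8k + 4) − (3/4)| ≤ (3/2)/k < ε.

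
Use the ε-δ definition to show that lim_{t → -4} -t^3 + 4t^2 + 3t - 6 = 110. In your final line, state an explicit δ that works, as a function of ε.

δ = min(1, ε/94)

Fix ε > 0. We want δ > 0 such that 0 < |t + 4| < δ implies |(-t^3 + 4t^2 + 3t - 6) − 110| < ε.
(-t^3 + 4t^2 + 3t - 6) − 110 = -t^3 + 4t^2 + 3t - 116 = (t + 4)(-t^2 + 8t - 29).
So |(-t^3 + 4t^2 + 3t - 6) − 110| = |t + 4|·|-t^2 + 8t - 29|.
Assume first that |t + 4| < 1, so |t| < 5. Then |-t^2 + 8t - 29| ≤ 5^2 + 8·5 + 29 = 94.
Hence |(-t^3 + 4t^2 + 3t - 6) − 110| ≤ 94|t + 4| < ε provided |t + 4| < ε/94.
Choosing δ = min(1, ε/94) ensures both conditions, hence |(-t^3 + 4t^2 + 3t - 6) − 110| < ε.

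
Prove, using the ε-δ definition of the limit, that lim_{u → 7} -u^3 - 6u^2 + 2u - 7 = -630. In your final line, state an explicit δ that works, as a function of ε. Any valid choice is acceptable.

Suppose ε > 0. We want δ > 0 such that 0 < |u − 7| < δ implies |(-u^3 - 6u^2 + 2u - 7) + 630| < ε.
(-u^3 - 6u^2 + 2u - 7) + 630 = -u^3 - 6u^2 + 2u + 623 = (u − 7)(-u^2 - 13u - 89).
So |(-u^3 - 6u^2 + 2u - 7) + 630| = |u − 7|·|-u^2 - 13u - 89|.
Assume first that |u − 7| < 2, so |u| < 9. Then |-u^2 - 13u - 89| ≤ 9^2 + 13·9 + 89 = 287.
Hence |(-u^3 - 6u^2 + 2u - 7) + 630| ≤ 287|u − 7| < ε provided |u − 7| < ε/287.
Take δ = min(2, ε/287). Then 0 < |u − 7| < δ gives both |u − 7| < 2 and |u − 7| < ε/287, so |(-u^3 - 6u^2 + 2u - 7) + 630| < ε.

δ = min(2, ε/287)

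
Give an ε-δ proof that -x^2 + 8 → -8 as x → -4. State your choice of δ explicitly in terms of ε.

Let ε > 0. We want δ > 0 such that 0 < |x + 4| < δ implies |(-x^2 + 8) + 8| < ε.
(-x^2 + 8) + 8 = -x^2 + 16 = (x + 4)(-x + 4).
So |(-x^2 + 8) + 8| = |x + 4|·|-x + 4|.
Assume first that |x + 4| < 1, so |x| < 5. Then |-x + 4| ≤ 5 + 4 = 9.
Hence |(-x^2 + 8) + 8| ≤ 9|x + 4| < ε provided |x + 4| < ε/9.
Choosing δ = min(1, ε/9) ensures both conditions, hence |(-x^2 + 8) + 8| < ε.

δ = min(1, ε/9)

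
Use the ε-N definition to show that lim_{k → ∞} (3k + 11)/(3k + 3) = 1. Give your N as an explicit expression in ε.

Fix ε > 0. For k ≥ 1, |(3k + 11)/(3k + 3) − 1| = |24|/(3(3k + 3)) = 24/(3(3k + 3)).
Since 3k + 3 ≥ 3k for k ≥ 1, this is ≤ 24/(3·3k) = (8/3)/k.
So |(3k + 11)/(3k + 3) − 1| < ε whenever k > (8/3)/ε.
Take N = (8/3)/ε. If k > N then |(3k + 11)/(3k + 3) − 1| ≤ (8/3)/k < ε.

N = (8/3)/ε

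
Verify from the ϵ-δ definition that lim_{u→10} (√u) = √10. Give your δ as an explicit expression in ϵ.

Let ϵ > 0 be given. We want δ > 0 such that 0 < |u − 10| < δ implies |√u − √10| < ϵ.
Multiplying by the conjugate, |√u − √10| = |u − 10|/(√u + √10).
Restrict δ ≤ 10 so that |u − 10| < 10 forces u > 0, and then √u + √10 > √10.
Hence |√u − √10| < |u − 10|/√10, which is < ϵ once |u − 10| < √10·ϵ.
Take δ = min(10, √10·ϵ). If 0 < |u − 10| < δ then u > 0 and |√u − √10| < |u − 10|/√10 < ϵ.

δ = min(10, √10·ϵ)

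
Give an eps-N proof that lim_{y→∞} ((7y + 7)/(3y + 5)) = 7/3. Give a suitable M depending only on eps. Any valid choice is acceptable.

M = (14/9)/eps

Let eps > 0. We seek M > 0 such that y > M implies |(7y + 7)/(3y + 5) − (7/3)| < eps.
(7y + 7)/(3y + 5) − (7/3) = (3(7y + 7) − 7(3y + 5)) / (3(3y + 5)) = -14/(3(3y + 5)).
For y > 0 we have 3y + 5 > 3y, so |(7y + 7)/(3y + 5) − (7/3)| = 14/(3(3y + 5)) < 14/(3·3y) = (14/9)/y.
Thus |(7y + 7)/(3y + 5) − (7/3)| < eps whenever y > (14/9)/eps.
Take M = (14/9)/eps. If y > M then |(7y + 7)/(3y + 5) − (7/3)| < (14/9)/y < eps.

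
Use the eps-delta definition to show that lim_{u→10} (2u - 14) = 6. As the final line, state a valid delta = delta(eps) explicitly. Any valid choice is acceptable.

delta = eps/2

Let eps > 0. We need delta > 0 so that 0 < |u − 10| < delta implies |(2u - 14) − 6| < eps.
|(2u - 14) − 6| = |2u - 20| = 2|u − 10|.
Thus it suffices that |u − 10| < eps/2.
Take delta = eps/2. If 0 < |u − 10| < delta then |(2u - 14) − 6| = 2|u − 10| < 2·(eps/2) = eps.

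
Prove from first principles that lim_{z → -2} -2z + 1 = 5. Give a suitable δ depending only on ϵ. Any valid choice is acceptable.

Fix ϵ > 0. We need δ > 0 so that 0 < |z + 2| < δ implies |(-2z + 1) − 5| < ϵ.
|(-2z + 1) − 5| = |-2z - 4| = 2|z + 2|.
Thus it suffices that |z + 2| < ϵ/2.
Choosing δ = ϵ/2 gives |(-2z + 1) − 5| = 2|z + 2| < ϵ whenever |z + 2| < δ.

δ = ϵ/2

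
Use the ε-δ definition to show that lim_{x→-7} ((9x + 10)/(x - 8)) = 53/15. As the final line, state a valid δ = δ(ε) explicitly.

δ = min(15/2, (225/164)ε)

Let ε > 0. We want δ > 0 with 0 < |x + 7| < δ ⇒ |(9x + 10)/(x - 8) − (53/15)| < ε.
Combining over a common denominator, (9x + 10)/(x - 8) − (53/15) = [(9x + 10)·(-15) − (-53)·(x - 8)] / [(-15)·(x - 8)] = -82(x + 7) / ((-15)(x - 8)).
So |(9x + 10)/(x - 8) − (53/15)| = 82|x + 7| / (15·|x − 8|).
Require δ ≤ 15/2, so |x − 8| ≥ |-15| − |x + 7| > 15 − 15/2 = 15/2.
Hence |(9x + 10)/(x - 8) − (53/15)| < 82|x + 7|/(15·(15/2)) = (164/225)|x + 7|, which is < ε once |x + 7| < (225/164)ε.
Take δ = min(15/2, (225/164)ε). Then 0 < |x + 7| < δ forces both bounds, so |(9x + 10)/(x - 8) − (53/15)| < ε.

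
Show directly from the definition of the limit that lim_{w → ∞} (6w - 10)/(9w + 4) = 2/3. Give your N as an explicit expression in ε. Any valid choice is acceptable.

Let ε > 0 be given. We seek N > 0 such that w > N implies |(6w - 10)/(9w + 4) − (2/3)| < ε.
(6w - 10)/(9w + 4) − (2/3) = (9(6w - 10) − 6(9w + 4)) / (9(9w + 4)) = -114/(9(9w + 4)).
For w > 0 we have 9w + 4 > 9w, so |(6w - 10)/(9w + 4) − (2/3)| = 114/(9(9w + 4)) < 114/(9·9w) = (38/27)/w.
Thus |(6w - 10)/(9w + 4) − (2/3)| < ε whenever w > (38/27)/ε.
Take N = (38/27)/ε. If w > N then |(6w - 10)/(9w + 4) − (2/3)| < (38/27)/w < ε.

N = (38/27)/ε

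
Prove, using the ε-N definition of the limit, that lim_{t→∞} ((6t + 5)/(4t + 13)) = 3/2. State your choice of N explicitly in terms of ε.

N = (29/8)/ε

Fix ε > 0. We seek N > 0 such that t > N implies |(6t + 5)/(4t + 13) − (3/2)| < ε.
(6t + 5)/(4t + 13) − (3/2) = (4(6t + 5) − 6(4t + 13)) / (4(4t + 13)) = -58/(4(4t + 13)).
For t > 0 we have 4t + 13 > 4t, so |(6t + 5)/(4t + 13) − (3/2)| = 58/(4(4t + 13)) < 58/(4·4t) = (29/8)/t.
Thus |(6t + 5)/(4t + 13) − (3/2)| < ε whenever t > (29/8)/ε.
Take N = (29/8)/ε. If t > N then |(6t + 5)/(4t + 13) − (3/2)| < (29/8)/t < ε.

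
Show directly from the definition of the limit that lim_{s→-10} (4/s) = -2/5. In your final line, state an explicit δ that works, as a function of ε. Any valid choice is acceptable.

δ = min(5, (25/2)ε)

Suppose ε > 0. We seek δ > 0 such that 0 < |s + 10| < δ implies |4/s + 2/5| < ε.
|4/s + 2/5| = 4·|-10 − s|/(10·|s|) = 4|s + 10|/(10|s|).
Require δ ≤ 5 so that |s| > 10 − 5 = 5, hence 10|s| > 50.
Then |4/s + 2/5| < 4|s + 10|/50, which is < ε when |s + 10| < (25/2)ε.
Take δ = min(5, (25/2)ε). Then 0 < |s + 10| < δ gives both |s + 10| < 5 and |s + 10| < (25/2)ε, so |4/s + 2/5| < ε.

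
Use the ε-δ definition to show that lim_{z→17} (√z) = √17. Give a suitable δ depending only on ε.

Suppose ε > 0. We want δ > 0 such that 0 < |z − 17| < δ implies |√z − √17| < ε.
Rationalise: √z − √17 = (z − 17)/(√z + √17), so |√z − √17| = |z − 17|/(√z + √17).
Restrict δ ≤ 17 so that |z − 17| < 17 forces z > 0, and then √z + √17 > √17.
Hence |√z − √17| < |z − 17|/√17, which is < ε once |z − 17| < √17·ε.
Take δ = min(17, √17·ε). If 0 < |z − 17| < δ then z > 0 and |√z − √17| < |z − 17|/√17 < ε.

δ = min(17, √17·ε)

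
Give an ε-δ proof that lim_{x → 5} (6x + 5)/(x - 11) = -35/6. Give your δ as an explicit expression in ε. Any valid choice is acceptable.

δ = min(3, (18/71)ε)

Let ε > 0 be given. We want δ > 0 with 0 < |x − 5| < δ ⇒ |(6x + 5)/(x - 11) + 35/6| < ε.
Combining over a common denominator, (6x + 5)/(x - 11) + 35/6 = [(6x + 5)·(-6) − 35·(x - 11)] / [(-6)·(x - 11)] = -71(x − 5) / ((-6)(x - 11)).
So |(6x + 5)/(x - 11) + 35/6| = 71|x − 5| / (6·|x − 11|).
Require δ ≤ 3, so |x − 11| ≥ |-6| − |x − 5| > 6 − 3 = 3.
Hence |(6x + 5)/(x - 11) + 35/6| < 71|x − 5|/(6·3) = (71/18)|x − 5|, which is < ε once |x − 5| < (18/71)ε.
Take δ = min(3, (18/71)ε). Then 0 < |x − 5| < δ forces both bounds, so |(6x + 5)/(x - 11) + 35/6| < ε.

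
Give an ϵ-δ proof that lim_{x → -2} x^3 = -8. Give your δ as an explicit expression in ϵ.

δ = min(2, ϵ/28)

Let ϵ > 0. We seek δ > 0 with 0 < |x + 2| < δ ⇒ |x^3 + 8| < ϵ.
Factor: x^3 + 8 = (x + 2)(x^2 - 2x + 4), so |x^3 + 8| = |x + 2|·|x^2 - 2x + 4|.
Restrict δ ≤ 2. Then |x + 2| < 2 gives |x| < 4, so by the triangle inequality |x^2 - 2x + 4| ≤ 4^2 + 2·4 + 4 = 28.
Hence |x^3 + 8| ≤ 28|x + 2|, which is < ϵ once |x + 2| < ϵ/28.
Take δ = min(2, ϵ/28). If 0 < |x + 2| < δ then both bounds hold and |x^3 + 8| ≤ 28|x + 2| < 28·(ϵ/28) = ϵ.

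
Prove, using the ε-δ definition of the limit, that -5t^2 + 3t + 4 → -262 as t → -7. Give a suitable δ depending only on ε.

Let ε > 0. We want δ > 0 such that 0 < |t + 7| < δ implies |(-5t^2 + 3t + 4) + 262| < ε.
(-5t^2 + 3t + 4) + 262 = -5t^2 + 3t + 266 = (t + 7)(-5t + 38).
So |(-5t^2 + 3t + 4) + 262| = |t + 7|·|-5t + 38|.
Require δ ≤ 2. Then |t + 7| < 2 gives |t| < 9, and by the triangle inequality |-5t + 38| ≤ 5·9 + 38 = 83.
Hence |(-5t^2 + 3t + 4) + 262| ≤ 83|t + 7| < ε provided |t + 7| < ε/83.
Take δ = min(2, ε/83). Then 0 < |t + 7| < δ gives both |t + 7| < 2 and |t + 7| < ε/83, so |(-5t^2 + 3t + 4) + 262| < ε.

δ = min(2, ε/83)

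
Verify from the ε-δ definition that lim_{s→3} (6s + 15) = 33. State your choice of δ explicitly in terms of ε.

Let ε > 0. We need δ > 0 so that 0 < |s − 3| < δ implies |(6s + 15) − 33| < ε.
Since (6s + 15) − 33 = 6(s − 3), we have |(6s + 15) − 33| = 6|s − 3|.
Thus it suffices that |s − 3| < ε/6.
Choosing δ = ε/6 gives |(6s + 15) − 33| = 6|s − 3| < ε whenever |s − 3| < δ.

δ = ε/6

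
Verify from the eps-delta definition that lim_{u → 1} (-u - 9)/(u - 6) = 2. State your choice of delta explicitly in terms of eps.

delta = min(5/2, (5/6)eps)

Let eps > 0 be given. We want delta > 0 with 0 < |u − 1| < delta ⇒ |(-u - 9)/(u - 6) − 2| < eps.
Combining over a common denominator, (-u - 9)/(u - 6) − 2 = [(-u - 9)·(-5) − (-10)·(u - 6)] / [(-5)·(u - 6)] = 15(u − 1) / ((-5)(u - 6)).
So |(-u - 9)/(u - 6) − 2| = 15|u − 1| / (5·|u − 6|).
Require delta ≤ 5/2, so |u − 6| ≥ |-5| − |u − 1| > 5 − 5/2 = 5/2.
Hence |(-u - 9)/(u - 6) − 2| < 15|u − 1|/(5·(5/2)) = (6/5)|u − 1|, which is < eps once |u − 1| < (5/6)eps.
Take delta = min(5/2, (5/6)eps). Then 0 < |u − 1| < delta forces both bounds, so |(-u - 9)/(u - 6) − 2| < eps.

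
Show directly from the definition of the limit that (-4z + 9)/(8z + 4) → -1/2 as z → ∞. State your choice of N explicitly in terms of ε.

N = (11/8)/ε

Fix ε > 0. We seek N > 0 such that z > N implies |(-4z + 9)/(8z + 4) + 1/2| < ε.
(-4z + 9)/(8z + 4) + 1/2 = (8(-4z + 9) − (-4)(8z + 4)) / (8(8z + 4)) = 88/(8(8z + 4)).
For z > 0 we have 8z + 4 > 8z, so |(-4z + 9)/(8z + 4) + 1/2| = 88/(8(8z + 4)) < 88/(8·8z) = (11/8)/z.
Thus |(-4z + 9)/(8z + 4) + 1/2| < ε whenever z > (11/8)/ε.
Take N = (11/8)/ε. If z > N then |(-4z + 9)/(8z + 4) + 1/2| < (11/8)/z < ε.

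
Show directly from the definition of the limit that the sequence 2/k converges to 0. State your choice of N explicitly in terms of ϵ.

Suppose ϵ > 0. For k ≥ 1, |2/k − 0| = 2/(k) ≤ 2/k.
We need 2/k < ϵ, i.e. k > 2/ϵ.
Take N = 2/ϵ. If k > N then |2/k| ≤ 2/k < ϵ.

N = 2/ϵ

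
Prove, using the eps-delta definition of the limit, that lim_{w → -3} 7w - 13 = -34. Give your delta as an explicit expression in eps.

Let eps > 0 be given. We need delta > 0 so that 0 < |w + 3| < delta implies |(7w - 13) + 34| < eps.
Since (7w - 13) + 34 = 7(w + 3), we have |(7w - 13) + 34| = 7|w + 3|.
Thus it suffices that |w + 3| < eps/7.
Choosing delta = eps/7 gives |(7w - 13) + 34| = 7|w + 3| < eps whenever |w + 3| < delta.

delta = eps/7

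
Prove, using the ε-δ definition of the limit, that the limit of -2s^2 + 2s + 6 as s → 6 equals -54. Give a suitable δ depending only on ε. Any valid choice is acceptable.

Let ε > 0 be given. We want δ > 0 such that 0 < |s − 6| < δ implies |(-2s^2 + 2s + 6) + 54| < ε.
(-2s^2 + 2s + 6) + 54 = -2s^2 + 2s + 60 = (s − 6)(-2s - 10).
So |(-2s^2 + 2s + 6) + 54| = |s − 6|·|-2s - 10|.
Require δ ≤ 1. Then |s − 6| < 1 gives |s| < 7, and by the triangle inequality |-2s - 10| ≤ 2·7 + 10 = 24.
Hence |(-2s^2 + 2s + 6) + 54| ≤ 24|s − 6| < ε provided |s − 6| < ε/24.
Take δ = min(1, ε/24). Then 0 < |s − 6| < δ gives both |s − 6| < 1 and |s − 6| < ε/24, so |(-2s^2 + 2s + 6) + 54| < ε.

δ = min(1, ε/24)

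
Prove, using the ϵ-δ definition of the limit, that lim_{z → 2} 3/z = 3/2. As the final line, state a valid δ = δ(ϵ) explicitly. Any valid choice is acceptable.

Fix ϵ > 0. We seek δ > 0 such that 0 < |z − 2| < δ implies |3/z − (3/2)| < ϵ.
|3/z − (3/2)| = 3·|2 − z|/(2·|z|) = 3|z − 2|/(2|z|).
Restrict δ ≤ 1. Then |z − 2| < 1 gives |z| > 1, so 2|z| > 2.
Then |3/z − (3/2)| < 3|z − 2|/2, which is < ϵ when |z − 2| < (2/3)ϵ.
Take δ = min(1, (2/3)ϵ). Then 0 < |z − 2| < δ gives both |z − 2| < 1 and |z − 2| < (2/3)ϵ, so |3/z − (3/2)| < ϵ.

δ = min(1, (2/3)ϵ)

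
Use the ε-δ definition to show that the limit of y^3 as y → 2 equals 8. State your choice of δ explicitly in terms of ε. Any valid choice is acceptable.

δ = min(1, ε/19)

Fix ε > 0. We seek δ > 0 with 0 < |y − 2| < δ ⇒ |y^3 − 8| < ε.
Factor: y^3 − 8 = (y − 2)(y^2 + 2y + 4), so |y^3 − 8| = |y − 2|·|y^2 + 2y + 4|.
Restrict δ ≤ 1. Then |y − 2| < 1 gives |y| < 3, so by the triangle inequality |y^2 + 2y + 4| ≤ 3^2 + 2·3 + 4 = 19.
Hence |y^3 − 8| ≤ 19|y − 2|, which is < ε once |y − 2| < ε/19.
Take δ = min(1, ε/19). If 0 < |y − 2| < δ then both bounds hold and |y^3 − 8| ≤ 19|y − 2| < 19·(ε/19) = ε.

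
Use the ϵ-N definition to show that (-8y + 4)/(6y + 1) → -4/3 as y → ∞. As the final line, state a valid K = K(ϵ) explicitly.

K = (8/9)/ϵ

Suppose ϵ > 0. We seek K > 0 such that y > K implies |(-8y + 4)/(6y + 1) + 4/3| < ϵ.
(-8y + 4)/(6y + 1) + 4/3 = (6(-8y + 4) − (-8)(6y + 1)) / (6(6y + 1)) = 32/(6(6y + 1)).
For y > 0 we have 6y + 1 > 6y, so |(-8y + 4)/(6y + 1) + 4/3| = 32/(6(6y + 1)) < 32/(6·6y) = (8/9)/y.
Thus |(-8y + 4)/(6y + 1) + 4/3| < ϵ whenever y > (8/9)/ϵ.
Take K = (8/9)/ϵ. If y > K then |(-8y + 4)/(6y + 1) + 4/3| < (8/9)/y < ϵ.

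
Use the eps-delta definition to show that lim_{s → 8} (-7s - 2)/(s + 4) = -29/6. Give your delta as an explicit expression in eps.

Let eps > 0 be given. We want delta > 0 with 0 < |s − 8| < delta ⇒ |(-7s - 2)/(s + 4) + 29/6| < eps.
Combining over a common denominator, (-7s - 2)/(s + 4) + 29/6 = [(-7s - 2)·12 − (-58)·(s + 4)] / [12·(s + 4)] = -26(s − 8) / (12(s + 4)).
So |(-7s - 2)/(s + 4) + 29/6| = 26|s − 8| / (12·|s + 4|).
Require delta ≤ 6, so |s + 4| ≥ |12| − |s − 8| > 12 − 6 = 6.
Hence |(-7s - 2)/(s + 4) + 29/6| < 26|s − 8|/(12·6) = (13/36)|s − 8|, which is < eps once |s − 8| < (36/13)eps.
Take delta = min(6, (36/13)eps). Then 0 < |s − 8| < delta forces both bounds, so |(-7s - 2)/(s + 4) + 29/6| < eps.

delta = min(6, (36/13)eps)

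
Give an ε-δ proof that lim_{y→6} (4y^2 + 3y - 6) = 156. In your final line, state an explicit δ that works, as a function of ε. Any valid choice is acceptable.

Let ε > 0 be given. We want δ > 0 such that 0 < |y − 6| < δ implies |(4y^2 + 3y - 6) − 156| < ε.
(4y^2 + 3y - 6) − 156 = 4y^2 + 3y - 162 = (y − 6)(4y + 27).
So |(4y^2 + 3y - 6) − 156| = |y − 6|·|4y + 27|.
Assume first that |y − 6| < 2, so |y| < 8. Then |4y + 27| ≤ 4·8 + 27 = 59.
Hence |(4y^2 + 3y - 6) − 156| ≤ 59|y − 6| < ε provided |y − 6| < ε/59.
Take δ = min(2, ε/59). Then 0 < |y − 6| < δ gives both |y − 6| < 2 and |y − 6| < ε/59, so |(4y^2 + 3y - 6) − 156| < ε.

δ = min(2, ε/59)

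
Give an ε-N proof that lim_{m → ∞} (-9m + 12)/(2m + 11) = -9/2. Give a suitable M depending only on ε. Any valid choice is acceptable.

Fix ε > 0. For m ≥ 1, |(-9m + 12)/(2m + 11) + 9/2| = |123|/(2(2m + 11)) = 123/(2(2m + 11)).
Since 2m + 11 ≥ 2m for m ≥ 1, this is ≤ 123/(2·2m) = (123/4)/m.
So |(-9m + 12)/(2m + 11) + 9/2| < ε whenever m > (123/4)/ε.
Take M = (123/4)/ε. If m > M then |(-9m + 12)/(2m + 11) + 9/2| ≤ (123/4)/m < ε.

M = (123/4)/ε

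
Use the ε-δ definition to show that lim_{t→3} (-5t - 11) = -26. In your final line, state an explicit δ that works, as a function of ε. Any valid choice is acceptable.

δ = ε/5

Let ε > 0 be given. We need δ > 0 so that 0 < |t − 3| < δ implies |(-5t - 11) + 26| < ε.
|(-5t - 11) + 26| = |-5t + 15| = 5|t − 3|.
Thus it suffices that |t − 3| < ε/5.
Take δ = ε/5. If 0 < |t − 3| < δ then |(-5t - 11) + 26| = 5|t − 3| < 5·(ε/5) = ε.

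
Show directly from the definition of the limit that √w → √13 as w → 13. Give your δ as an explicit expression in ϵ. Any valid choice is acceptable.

Let ϵ > 0 be given. We want δ > 0 such that 0 < |w − 13| < δ implies |√w − √13| < ϵ.
Rationalise: √w − √13 = (w − 13)/(√w + √13), so |√w − √13| = |w − 13|/(√w + √13).
Restrict δ ≤ 13 so that |w − 13| < 13 forces w > 0, and then √w + √13 > √13.
Hence |√w − √13| < |w − 13|/√13, which is < ϵ once |w − 13| < √13·ϵ.
Take δ = min(13, √13·ϵ). If 0 < |w − 13| < δ then w > 0 and |√w − √13| < |w − 13|/√13 < ϵ.

δ = min(13, √13·ϵ)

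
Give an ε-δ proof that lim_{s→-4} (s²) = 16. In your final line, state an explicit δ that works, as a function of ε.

δ = min(1, ε/9)

Suppose ε > 0. We seek δ > 0 with 0 < |s + 4| < δ ⇒ |s² − 16| < ε.
Factor: s² − 16 = (s + 4)(s - 4), so |s² − 16| = |s + 4|·|s - 4|.
Impose δ ≤ 1 so that |s| < 5; then |s - 4| ≤ 9.
Hence |s² − 16| ≤ 9|s + 4|, which is < ε once |s + 4| < ε/9.
Take δ = min(1, ε/9). If 0 < |s + 4| < δ then both bounds hold and |s² − 16| ≤ 9|s + 4| < 9·(ε/9) = ε.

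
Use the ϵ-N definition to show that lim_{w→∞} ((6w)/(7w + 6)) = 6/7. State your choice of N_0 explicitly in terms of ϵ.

Suppose ϵ > 0. We seek N_0 > 0 such that w > N_0 implies |(6w)/(7w + 6) − (6/7)| < ϵ.
(6w)/(7w + 6) − (6/7) = (7(6w) − 6(7w + 6)) / (7(7w + 6)) = -36/(7(7w + 6)).
For w > 0 we have 7w + 6 > 7w, so |(6w)/(7w + 6) − (6/7)| = 36/(7(7w + 6)) < 36/(7·7w) = (36/49)/w.
Thus |(6w)/(7w + 6) − (6/7)| < ϵ whenever w > (36/49)/ϵ.
Take N_0 = (36/49)/ϵ. If w > N_0 then |(6w)/(7w + 6) − (6/7)| < (36/49)/w < ϵ.

N_0 = (36/49)/ϵ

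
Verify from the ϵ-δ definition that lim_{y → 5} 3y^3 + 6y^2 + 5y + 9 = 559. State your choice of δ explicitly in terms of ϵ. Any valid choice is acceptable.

δ = min(1, ϵ/344)

Let ϵ > 0 be given. We want δ > 0 such that 0 < |y − 5| < δ implies |(3y^3 + 6y^2 + 5y + 9) − 559| < ϵ.
(3y^3 + 6y^2 + 5y + 9) − 559 = 3y^3 + 6y^2 + 5y - 550 = (y − 5)(3y^2 + 21y + 110).
So |(3y^3 + 6y^2 + 5y + 9) − 559| = |y − 5|·|3y^2 + 21y + 110|.
Require δ ≤ 1. Then |y − 5| < 1 gives |y| < 6, and by the triangle inequality |3y^2 + 21y + 110| ≤ 3·6^2 + 21·6 + 110 = 344.
Hence |(3y^3 + 6y^2 + 5y + 9) − 559| ≤ 344|y − 5| < ϵ provided |y − 5| < ϵ/344.
Take δ = min(1, ϵ/344). Then 0 < |y − 5| < δ gives both |y − 5| < 1 and |y − 5| < ϵ/344, so |(3y^3 + 6y^2 + 5y + 9) − 559| < ϵ.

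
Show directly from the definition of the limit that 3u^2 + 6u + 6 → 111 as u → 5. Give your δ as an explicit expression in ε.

δ = min(1, ε/39)

Let ε > 0. We want δ > 0 such that 0 < |u − 5| < δ implies |(3u^2 + 6u + 6) − 111| < ε.
(3u^2 + 6u + 6) − 111 = 3u^2 + 6u - 105 = (u − 5)(3u + 21).
So |(3u^2 + 6u + 6) − 111| = |u − 5|·|3u + 21|.
Assume first that |u − 5| < 1, so |u| < 6. Then |3u + 21| ≤ 3·6 + 21 = 39.
Hence |(3u^2 + 6u + 6) − 111| ≤ 39|u − 5| < ε provided |u − 5| < ε/39.
Take δ = min(1, ε/39). Then 0 < |u − 5| < δ gives both |u − 5| < 1 and |u − 5| < ε/39, so |(3u^2 + 6u + 6) − 111| < ε.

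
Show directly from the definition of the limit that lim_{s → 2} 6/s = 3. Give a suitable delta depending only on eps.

delta = min(1, (1/3)eps)

Let eps > 0 be given. We seek delta > 0 such that 0 < |s − 2| < delta implies |6/s − 3| < eps.
|6/s − 3| = 6·|2 − s|/(2·|s|) = 6|s − 2|/(2|s|).
Require delta ≤ 1 so that |s| > 2 − 1 = 1, hence 2|s| > 2.
Then |6/s − 3| < 6|s − 2|/2, which is < eps when |s − 2| < (1/3)eps.
Take delta = min(1, (1/3)eps). Then 0 < |s − 2| < delta gives both |s − 2| < 1 and |s − 2| < (1/3)eps, so |6/s − 3| < eps.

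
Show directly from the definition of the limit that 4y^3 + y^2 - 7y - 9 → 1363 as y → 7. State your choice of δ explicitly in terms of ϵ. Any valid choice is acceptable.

δ = min(2, ϵ/781)

Suppose ϵ > 0. We want δ > 0 such that 0 < |y − 7| < δ implies |(4y^3 + y^2 - 7y - 9) − 1363| < ϵ.
(4y^3 + y^2 - 7y - 9) − 1363 = 4y^3 + y^2 - 7y - 1372 = (y − 7)(4y^2 + 29y + 196).
So |(4y^3 + y^2 - 7y - 9) − 1363| = |y − 7|·|4y^2 + 29y + 196|.
Assume first that |y − 7| < 2, so |y| < 9. Then |4y^2 + 29y + 196| ≤ 4·9^2 + 29·9 + 196 = 781.
Hence |(4y^3 + y^2 - 7y - 9) − 1363| ≤ 781|y − 7| < ϵ provided |y − 7| < ϵ/781.
Choosing δ = min(2, ϵ/781) ensures both conditions, hence |(4y^3 + y^2 - 7y - 9) − 1363| < ϵ.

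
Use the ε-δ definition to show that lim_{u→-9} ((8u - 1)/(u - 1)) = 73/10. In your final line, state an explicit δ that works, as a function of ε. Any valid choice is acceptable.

δ = min(5, (50/7)ε)

Let ε > 0. We want δ > 0 with 0 < |u + 9| < δ ⇒ |(8u - 1)/(u - 1) − (73/10)| < ε.
Combining over a common denominator, (8u - 1)/(u - 1) − (73/10) = [(8u - 1)·(-10) − (-73)·(u - 1)] / [(-10)·(u - 1)] = -7(u + 9) / ((-10)(u - 1)).
So |(8u - 1)/(u - 1) − (73/10)| = 7|u + 9| / (10·|u − 1|).
Restrict δ ≤ 5. Then |u + 9| < 5 gives |u − 1| = |(u + 9) + (-10)| ≥ 10 − 5 = 5.
Hence |(8u - 1)/(u - 1) − (73/10)| < 7|u + 9|/(10·5) = (7/50)|u + 9|, which is < ε once |u + 9| < (50/7)ε.
Take δ = min(5, (50/7)ε). Then 0 < |u + 9| < δ forces both bounds, so |(8u - 1)/(u - 1) − (73/10)| < ε.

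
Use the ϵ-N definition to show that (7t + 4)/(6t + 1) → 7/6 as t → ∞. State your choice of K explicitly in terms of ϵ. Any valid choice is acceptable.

K = (17/36)/ϵ

Fix ϵ > 0. We seek K > 0 such that t > K implies |(7t + 4)/(6t + 1) − (7/6)| < ϵ.
(7t + 4)/(6t + 1) − (7/6) = (6(7t + 4) − 7(6t + 1)) / (6(6t + 1)) = 17/(6(6t + 1)).
For t > 0 we have 6t + 1 > 6t, so |(7t + 4)/(6t + 1) − (7/6)| = 17/(6(6t + 1)) < 17/(6·6t) = (17/36)/t.
Thus |(7t + 4)/(6t + 1) − (7/6)| < ϵ whenever t > (17/36)/ϵ.
Take K = (17/36)/ϵ. If t > K then |(7t + 4)/(6t + 1) − (7/6)| < (17/36)/t < ϵ.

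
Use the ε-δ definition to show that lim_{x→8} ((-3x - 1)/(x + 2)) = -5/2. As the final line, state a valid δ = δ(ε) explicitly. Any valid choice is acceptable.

Fix ε > 0. We want δ > 0 with 0 < |x − 8| < δ ⇒ |(-3x - 1)/(x + 2) + 5/2| < ε.
Combining over a common denominator, (-3x - 1)/(x + 2) + 5/2 = [(-3x - 1)·10 − (-25)·(x + 2)] / [10·(x + 2)] = -5(x − 8) / (10(x + 2)).
So |(-3x - 1)/(x + 2) + 5/2| = 5|x − 8| / (10·|x + 2|).
Restrict δ ≤ 5. Then |x − 8| < 5 gives |x + 2| = |(x − 8) + 10| ≥ 10 − 5 = 5.
Hence |(-3x - 1)/(x + 2) + 5/2| < 5|x − 8|/(10·5) = (1/10)|x − 8|, which is < ε once |x − 8| < 10ε.
Take δ = min(5, 10ε). Then 0 < |x − 8| < δ forces both bounds, so |(-3x - 1)/(x + 2) + 5/2| < ε.

δ = min(5, 10ε)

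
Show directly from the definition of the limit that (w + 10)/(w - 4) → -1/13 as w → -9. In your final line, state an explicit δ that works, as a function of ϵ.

δ = min(13/2, (169/28)ϵ)

Let ϵ > 0. We want δ > 0 with 0 < |w + 9| < δ ⇒ |(w + 10)/(w - 4) + 1/13| < ϵ.
Combining over a common denominator, (w + 10)/(w - 4) + 1/13 = [(w + 10)·(-13) − 1·(w - 4)] / [(-13)·(w - 4)] = -14(w + 9) / ((-13)(w - 4)).
So |(w + 10)/(w - 4) + 1/13| = 14|w + 9| / (13·|w − 4|).
Restrict δ ≤ 13/2. Then |w + 9| < 13/2 gives |w − 4| = |(w + 9) + (-13)| ≥ 13 − 13/2 = 13/2.
Hence |(w + 10)/(w - 4) + 1/13| < 14|w + 9|/(13·(13/2)) = (28/169)|w + 9|, which is < ϵ once |w + 9| < (169/28)ϵ.
Take δ = min(13/2, (169/28)ϵ). Then 0 < |w + 9| < δ forces both bounds, so |(w + 10)/(w - 4) + 1/13| < ϵ.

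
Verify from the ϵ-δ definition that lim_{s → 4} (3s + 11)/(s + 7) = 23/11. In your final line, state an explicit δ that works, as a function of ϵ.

Fix ϵ > 0. We want δ > 0 with 0 < |s − 4| < δ ⇒ |(3s + 11)/(s + 7) − (23/11)| < ϵ.
Combining over a common denominator, (3s + 11)/(s + 7) − (23/11) = [(3s + 11)·11 − 23·(s + 7)] / [11·(s + 7)] = 10(s − 4) / (11(s + 7)).
So |(3s + 11)/(s + 7) − (23/11)| = 10|s − 4| / (11·|s + 7|).
Require δ ≤ 11/2, so |s + 7| ≥ |11| − |s − 4| > 11 − 11/2 = 11/2.
Hence |(3s + 11)/(s + 7) − (23/11)| < 10|s − 4|/(11·(11/2)) = (20/121)|s − 4|, which is < ϵ once |s − 4| < (121/20)ϵ.
Take δ = min(11/2, (121/20)ϵ). Then 0 < |s − 4| < δ forces both bounds, so |(3s + 11)/(s + 7) − (23/11)| < ϵ.

δ = min(11/2, (121/20)ϵ)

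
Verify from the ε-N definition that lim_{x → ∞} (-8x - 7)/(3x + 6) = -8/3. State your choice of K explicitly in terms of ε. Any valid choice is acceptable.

K = 3/ε

Suppose ε > 0. We seek K > 0 such that x > K implies |(-8x - 7)/(3x + 6) + 8/3| < ε.
(-8x - 7)/(3x + 6) + 8/3 = (3(-8x - 7) − (-8)(3x + 6)) / (3(3x + 6)) = 27/(3(3x + 6)).
For x > 0 we have 3x + 6 > 3x, so |(-8x - 7)/(3x + 6) + 8/3| = 27/(3(3x + 6)) < 27/(3·3x) = 3/x.
Thus |(-8x - 7)/(3x + 6) + 8/3| < ε whenever x > 3/ε.
Take K = 3/ε. If x > K then |(-8x - 7)/(3x + 6) + 8/3| < 3/x < ε.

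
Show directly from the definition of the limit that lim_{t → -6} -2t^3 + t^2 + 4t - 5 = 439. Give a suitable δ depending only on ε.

Suppose ε > 0. We want δ > 0 such that 0 < |t + 6| < δ implies |(-2t^3 + t^2 + 4t - 5) − 439| < ε.
(-2t^3 + t^2 + 4t - 5) − 439 = -2t^3 + t^2 + 4t - 444 = (t + 6)(-2t^2 + 13t - 74).
So |(-2t^3 + t^2 + 4t - 5) − 439| = |t + 6|·|-2t^2 + 13t - 74|.
Require δ ≤ 1. Then |t + 6| < 1 gives |t| < 7, and by the triangle inequality |-2t^2 + 13t - 74| ≤ 2·7^2 + 13·7 + 74 = 263.
Hence |(-2t^3 + t^2 + 4t - 5) − 439| ≤ 263|t + 6| < ε provided |t + 6| < ε/263.
Take δ = min(1, ε/263). Then 0 < |t + 6| < δ gives both |t + 6| < 1 and |t + 6| < ε/263, so |(-2t^3 + t^2 + 4t - 5) − 439| < ε.

δ = min(1, ε/263)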